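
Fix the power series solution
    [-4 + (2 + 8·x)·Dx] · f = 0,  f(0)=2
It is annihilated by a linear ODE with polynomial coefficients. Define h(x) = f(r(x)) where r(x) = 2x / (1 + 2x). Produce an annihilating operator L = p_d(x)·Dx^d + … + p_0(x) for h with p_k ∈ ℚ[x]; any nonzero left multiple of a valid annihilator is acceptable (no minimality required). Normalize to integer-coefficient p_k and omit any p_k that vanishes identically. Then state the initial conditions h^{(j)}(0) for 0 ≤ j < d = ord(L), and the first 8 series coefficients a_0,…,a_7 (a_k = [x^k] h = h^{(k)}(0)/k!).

f: a_k = 2, 4, -4, 8, -20, 56, -168, 528, …
Substitute x→r, Dx→(1/r')Dx; clear ⇒ L₀.
L = -4 + (1 + 12·x + 20·x^2)·Dx  (order 1).
h: a_k = 2, 8, -32, 160, -960, 6528, -48128, 374272, …
ICs: h(0) = 2.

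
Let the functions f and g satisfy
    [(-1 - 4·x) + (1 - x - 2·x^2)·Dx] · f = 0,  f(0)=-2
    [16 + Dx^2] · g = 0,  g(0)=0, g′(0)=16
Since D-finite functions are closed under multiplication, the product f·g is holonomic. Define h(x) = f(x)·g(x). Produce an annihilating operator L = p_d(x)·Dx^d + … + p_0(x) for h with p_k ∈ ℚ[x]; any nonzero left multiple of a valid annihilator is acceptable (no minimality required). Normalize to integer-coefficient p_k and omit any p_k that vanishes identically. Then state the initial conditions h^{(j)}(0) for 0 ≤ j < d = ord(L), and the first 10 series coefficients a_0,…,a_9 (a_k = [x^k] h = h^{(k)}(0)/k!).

L = (-12 + 16·x + 32·x^2) + (2 + 8·x)·Dx + (-1 + x + 2·x^2)·Dx^2  (order 2).
h: a_k = 0, -32, -32, -32/3, -224/3, -2464/15, -1568/5, -38816/63, -391648/315, -7034656/2835, …
ICs: h(0) = 0, h′(0) = -32.

f: a_k = -2, -2, -6, -10, -22, -42, -86, -170, -342, -682, …
g: a_k = 0, 16, 0, -128/3, 0, 512/15, 0, -4096/315, 0, 8192/2835, …
Sym-product of L_f,L_g gives L₀ (≤ ord 2).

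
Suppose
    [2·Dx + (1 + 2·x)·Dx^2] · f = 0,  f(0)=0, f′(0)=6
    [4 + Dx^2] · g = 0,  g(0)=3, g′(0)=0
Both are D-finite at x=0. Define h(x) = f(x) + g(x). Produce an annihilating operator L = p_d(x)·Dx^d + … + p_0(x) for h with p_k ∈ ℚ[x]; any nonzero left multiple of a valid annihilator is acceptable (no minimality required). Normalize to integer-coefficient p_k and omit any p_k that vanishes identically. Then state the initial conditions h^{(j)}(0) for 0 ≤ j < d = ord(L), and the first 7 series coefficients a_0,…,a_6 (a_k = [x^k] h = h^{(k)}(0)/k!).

f: a_k = 0, 6, -6, 8, -12, 96/5, -32, …
g: a_k = 3, 0, -6, 0, 2, 0, -4/15, …
Sum ⇒ L₀ = lclm(L_f,L_g) in ℚ(x)⟨Dx⟩.
L = (56 + 32·x + 32·x^2)·Dx + (12 + 40·x + 48·x^2 + 32·x^3)·Dx^2 + (14 + 8·x + 8·x^2)·Dx^3 + (3 + 10·x + 12·x^2 + 8·x^3)·Dx^4  (order 4).
h: a_k = 3, 6, -12, 8, -10, 96/5, -484/15, …
ICs: h(0) = 3, h′(0) = 6, h′′(0) = -24, h′′′(0) = 48.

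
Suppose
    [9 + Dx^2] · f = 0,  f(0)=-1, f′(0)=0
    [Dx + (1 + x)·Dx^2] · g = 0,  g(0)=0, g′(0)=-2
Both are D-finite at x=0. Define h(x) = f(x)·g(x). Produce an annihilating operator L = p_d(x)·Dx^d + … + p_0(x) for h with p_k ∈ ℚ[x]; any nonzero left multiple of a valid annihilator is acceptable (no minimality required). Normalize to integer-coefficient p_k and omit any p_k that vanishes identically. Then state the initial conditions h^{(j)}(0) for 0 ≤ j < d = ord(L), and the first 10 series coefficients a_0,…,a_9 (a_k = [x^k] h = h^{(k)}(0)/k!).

f: a_k = -1, 0, 9/2, 0, -27/8, 0, 81/80, 0, -729/4480, 0, …
g: a_k = 0, -2, 1, -2/3, 1/2, -2/5, 1/3, -2/7, 1/4, -2/9, …
Sym-product of L_f,L_g gives L₀ (≤ ord 4).
L = (2493 + 10854·x + 17091·x^2 + 11664·x^3 + 2916·x^4) + (612 + 1908·x + 1944·x^2 + 648·x^3)·Dx + (592 + 2484·x + 3834·x^2 + 2592·x^3 + 648·x^4)·Dx^2 + (68 + 212·x + 216·x^2 + 72·x^3)·Dx^3 + (35 + 142·x + 215·x^2 + 144·x^3 + 36·x^4)·Dx^4  (order 4).
h: a_k = 0, 2, -1, -25/3, 4, 83/20, -35/24, -361/280, 23/40, -1271/20160, …
ICs: h(0) = 0, h′(0) = 2, h′′(0) = -2, h′′′(0) = -50.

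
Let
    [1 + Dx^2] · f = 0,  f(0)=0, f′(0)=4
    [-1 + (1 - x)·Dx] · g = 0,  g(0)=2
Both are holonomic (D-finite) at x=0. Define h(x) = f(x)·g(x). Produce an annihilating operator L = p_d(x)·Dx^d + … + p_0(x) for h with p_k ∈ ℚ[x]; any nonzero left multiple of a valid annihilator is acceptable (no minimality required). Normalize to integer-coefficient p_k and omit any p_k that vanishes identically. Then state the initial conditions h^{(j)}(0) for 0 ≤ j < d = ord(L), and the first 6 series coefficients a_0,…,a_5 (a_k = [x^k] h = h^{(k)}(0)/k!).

L = (-1 + x) + 2·Dx + (-1 + x)·Dx^2  (order 2).
h: a_k = 0, 8, 8, 20/3, 20/3, 101/15, …
ICs: h(0) = 0, h′(0) = 8.

f: a_k = 0, 4, 0, -2/3, 0, 1/30, …
g: a_k = 2, 2, 2, 2, 2, 2, …
Sym-product of L_f,L_g gives L₀ (≤ ord 2).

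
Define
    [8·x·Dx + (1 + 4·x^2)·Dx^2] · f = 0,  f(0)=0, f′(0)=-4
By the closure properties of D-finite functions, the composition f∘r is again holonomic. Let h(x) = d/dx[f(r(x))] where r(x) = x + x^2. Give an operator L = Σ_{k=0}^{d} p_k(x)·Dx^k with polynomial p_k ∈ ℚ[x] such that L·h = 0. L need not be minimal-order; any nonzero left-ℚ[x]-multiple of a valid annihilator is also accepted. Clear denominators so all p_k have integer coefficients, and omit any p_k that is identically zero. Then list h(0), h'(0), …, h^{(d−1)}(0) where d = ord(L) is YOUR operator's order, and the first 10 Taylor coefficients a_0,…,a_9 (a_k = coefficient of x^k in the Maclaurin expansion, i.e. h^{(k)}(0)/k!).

L = (-2 + 8·x + 32·x^2 + 48·x^3 + 24·x^4) + (1 + 2·x + 4·x^2 + 16·x^3 + 20·x^4 + 8·x^5)·Dx  (order 1).
h: a_k = -4, -8, 16, 64, 16, -352, -640, 1024, 5312, 2432, …
ICs: h(0) = -4.

f: a_k = 0, -4, 0, 16/3, 0, -64/5, 0, 256/7, 0, -1024/9, …
L₀ from L_f via x↦r, Dx↦r'^{-1}Dx.
Differentiate: ansatz ord ≤ ord L₀ ⇒ L.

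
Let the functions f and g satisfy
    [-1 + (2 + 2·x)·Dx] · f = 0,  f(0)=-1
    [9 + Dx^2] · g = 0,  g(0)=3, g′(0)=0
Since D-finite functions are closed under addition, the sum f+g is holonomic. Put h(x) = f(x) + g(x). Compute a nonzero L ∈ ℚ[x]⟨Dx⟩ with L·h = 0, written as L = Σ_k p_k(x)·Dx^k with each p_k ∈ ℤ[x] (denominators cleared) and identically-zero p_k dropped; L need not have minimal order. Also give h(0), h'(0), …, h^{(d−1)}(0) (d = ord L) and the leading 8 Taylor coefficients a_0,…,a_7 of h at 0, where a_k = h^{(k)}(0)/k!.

L = (-351 - 648·x - 324·x^2) + (630 + 1926·x + 1944·x^2 + 648·x^3)·Dx + (-39 - 72·x - 36·x^2)·Dx^2 + (70 + 214·x + 216·x^2 + 72·x^3)·Dx^3  (order 3).
h: a_k = 2, -1/2, -107/8, -1/16, 1301/128, -7/256, -15447/5120, -33/2048, …
ICs: h(0) = 2, h′(0) = -1/2, h′′(0) = -107/4.

f: a_k = -1, -1/2, 1/8, -1/16, 5/128, -7/256, 21/1024, -33/2048, …
g: a_k = 3, 0, -27/2, 0, 81/8, 0, -243/80, 0, …
L₀ := lclm(L_f,L_g); ord L₀ ≤ 1+2.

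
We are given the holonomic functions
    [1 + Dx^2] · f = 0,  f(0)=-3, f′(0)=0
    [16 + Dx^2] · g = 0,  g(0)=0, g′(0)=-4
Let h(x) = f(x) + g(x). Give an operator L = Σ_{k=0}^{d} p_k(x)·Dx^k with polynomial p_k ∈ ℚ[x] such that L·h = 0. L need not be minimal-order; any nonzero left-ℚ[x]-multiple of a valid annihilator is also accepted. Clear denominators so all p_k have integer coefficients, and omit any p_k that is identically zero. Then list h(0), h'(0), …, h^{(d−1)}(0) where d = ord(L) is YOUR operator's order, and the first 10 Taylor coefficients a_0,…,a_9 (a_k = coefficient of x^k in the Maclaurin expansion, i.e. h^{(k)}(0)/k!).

f: a_k = -3, 0, 3/2, 0, -1/8, 0, 1/240, 0, -1/13440, 0, …
g: a_k = 0, -4, 0, 32/3, 0, -128/15, 0, 1024/315, 0, -2048/2835, …
Weyl lclm of L_f,L_g ⇒ L₀ (ord ≤ 4).
L = 16 + 17·Dx^2 + Dx^4  (order 4).
h: a_k = -3, -4, 3/2, 32/3, -1/8, -128/15, 1/240, 1024/315, -1/13440, -2048/2835, …
ICs: h(0) = -3, h′(0) = -4, h′′(0) = 3, h′′′(0) = 64.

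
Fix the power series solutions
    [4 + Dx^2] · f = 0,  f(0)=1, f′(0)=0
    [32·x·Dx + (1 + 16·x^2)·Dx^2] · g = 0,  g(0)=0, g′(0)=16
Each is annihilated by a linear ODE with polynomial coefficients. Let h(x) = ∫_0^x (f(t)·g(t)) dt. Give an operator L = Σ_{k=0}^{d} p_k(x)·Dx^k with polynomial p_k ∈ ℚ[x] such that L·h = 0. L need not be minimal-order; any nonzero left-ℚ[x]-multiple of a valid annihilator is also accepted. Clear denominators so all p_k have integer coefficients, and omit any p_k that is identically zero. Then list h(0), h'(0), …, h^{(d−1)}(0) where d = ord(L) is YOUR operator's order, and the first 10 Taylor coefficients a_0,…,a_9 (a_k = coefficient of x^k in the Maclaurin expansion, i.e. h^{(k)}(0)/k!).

L = (1360 + 60416·x^2 + 106496·x^4 + 262144·x^6 + 1048576·x^8)·Dx + (2304·x + 45056·x^3 + 196608·x^5 + 1048576·x^7)·Dx^2 + (360 + 15872·x^2 + 36864·x^4 + 131072·x^6 + 524288·x^8)·Dx^3 + (576·x + 11264·x^3 + 49152·x^5 + 262144·x^7)·Dx^4 + (5 + 192·x^2 + 2560·x^4 + 16384·x^6 + 65536·x^8)·Dx^5  (order 5).
h: a_k = 0, 0, 8, 0, -88/3, 0, 7504/45, 0, -435448/315, 0, …
ICs: h(0) = 0, h′(0) = 0, h′′(0) = 16, h′′′(0) = 0, h′′′′(0) = -704.

f: a_k = 1, 0, -2, 0, 2/3, 0, -4/45, 0, 2/315, 0, …
g: a_k = 0, 16, 0, -256/3, 0, 4096/5, 0, -65536/7, 0, 1048576/9, …
f·g: L₀ = L_f ⊗_s L_g, ord ≤ 2·2.
Integrate: L := L₀·Dx.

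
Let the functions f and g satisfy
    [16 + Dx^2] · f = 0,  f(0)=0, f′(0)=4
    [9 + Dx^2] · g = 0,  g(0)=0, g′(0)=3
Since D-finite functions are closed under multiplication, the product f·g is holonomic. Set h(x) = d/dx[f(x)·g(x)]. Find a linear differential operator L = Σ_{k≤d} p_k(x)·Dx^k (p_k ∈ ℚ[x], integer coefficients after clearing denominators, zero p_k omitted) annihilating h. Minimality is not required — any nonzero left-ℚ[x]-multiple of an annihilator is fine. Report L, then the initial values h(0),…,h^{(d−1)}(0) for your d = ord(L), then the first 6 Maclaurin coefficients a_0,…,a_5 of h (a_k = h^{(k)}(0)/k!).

L = 49 + 50·Dx^2 + Dx^4  (order 4).
h: a_k = 0, 24, 0, -200, 0, 2451/5, …
ICs: h(0) = 0, h′(0) = 24, h′′(0) = 0, h′′′(0) = -1200.

f: a_k = 0, 4, 0, -32/3, 0, 128/15, …
g: a_k = 0, 3, 0, -9/2, 0, 81/40, …
Sym-product of L_f,L_g gives L₀ (≤ ord 4).
Derive L from L₀ (diff closure).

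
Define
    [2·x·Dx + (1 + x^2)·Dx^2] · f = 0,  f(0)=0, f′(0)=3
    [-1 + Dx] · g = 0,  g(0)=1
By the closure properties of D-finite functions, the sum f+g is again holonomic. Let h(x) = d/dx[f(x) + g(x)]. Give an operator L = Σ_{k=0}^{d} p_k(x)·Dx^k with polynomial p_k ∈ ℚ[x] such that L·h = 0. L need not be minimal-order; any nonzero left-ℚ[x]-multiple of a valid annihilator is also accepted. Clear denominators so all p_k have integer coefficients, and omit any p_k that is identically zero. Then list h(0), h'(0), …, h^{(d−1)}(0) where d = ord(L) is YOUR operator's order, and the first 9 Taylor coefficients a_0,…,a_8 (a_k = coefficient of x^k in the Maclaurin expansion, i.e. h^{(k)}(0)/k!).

L = (2 - 4·x - 2·x^2) + (-3 + 3·x + x^2 - x^3)·Dx + (1 + x + x^2 + x^3)·Dx^2  (order 2).
h: a_k = 4, 1, -5/2, 1/6, 73/24, 1/120, -2159/720, 1/5040, 120961/40320, …
ICs: h(0) = 4, h′(0) = 1.

f: a_k = 0, 3, 0, -1, 0, 3/5, 0, -3/7, 0, …
g: a_k = 1, 1, 1/2, 1/6, 1/24, 1/120, 1/720, 1/5040, 1/40320, …
f+g: L₀ = lclm(L_f,L_g), ord ≤ 2+1.
h=h₀': d/dx-closure on L₀ ⇒ L.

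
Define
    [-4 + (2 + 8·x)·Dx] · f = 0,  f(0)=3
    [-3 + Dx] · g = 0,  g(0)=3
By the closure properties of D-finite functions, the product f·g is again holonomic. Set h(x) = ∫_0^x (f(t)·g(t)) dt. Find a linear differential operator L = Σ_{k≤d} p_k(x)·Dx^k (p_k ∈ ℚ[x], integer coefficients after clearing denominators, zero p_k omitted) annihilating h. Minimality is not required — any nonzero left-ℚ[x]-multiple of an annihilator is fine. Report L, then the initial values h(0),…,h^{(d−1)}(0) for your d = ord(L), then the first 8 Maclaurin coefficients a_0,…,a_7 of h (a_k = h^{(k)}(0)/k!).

f: a_k = 3, 6, -6, 12, -30, 84, -252, 792, …
g: a_k = 3, 9, 27/2, 27/2, 81/8, 243/40, 243/80, 729/560, …
L₀ := L_f ⊗_s L_g (sym. prod.), ord ≤ 1.
h=∫₀ˣh₀: take L = L₀·Dx.
L = (-5 - 12·x)·Dx + (1 + 4·x)·Dx^2  (order 2).
h: a_k = 0, 9, 45/2, 51/2, 207/8, 387/40, 1893/80, -4131/112, …
ICs: h(0) = 0, h′(0) = 9.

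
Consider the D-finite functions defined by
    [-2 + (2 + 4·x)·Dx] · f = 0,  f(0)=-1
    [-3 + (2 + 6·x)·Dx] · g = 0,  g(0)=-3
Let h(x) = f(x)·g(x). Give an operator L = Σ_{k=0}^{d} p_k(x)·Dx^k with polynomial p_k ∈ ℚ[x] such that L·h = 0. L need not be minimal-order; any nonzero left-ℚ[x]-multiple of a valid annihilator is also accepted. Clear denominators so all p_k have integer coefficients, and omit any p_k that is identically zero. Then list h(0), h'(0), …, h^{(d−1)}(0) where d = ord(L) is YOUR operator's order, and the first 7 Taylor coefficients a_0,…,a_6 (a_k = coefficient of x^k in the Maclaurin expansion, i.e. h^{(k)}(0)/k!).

L = (-5 - 12·x) + (2 + 10·x + 12·x^2)·Dx  (order 1).
h: a_k = 3, 15/2, -3/8, 15/16, -303/128, 1545/256, -15903/1024, …
ICs: h(0) = 3.

f: a_k = -1, -1, 1/2, -1/2, 5/8, -7/8, 21/16, …
g: a_k = -3, -9/2, 27/8, -81/16, 1215/128, -5103/256, 45927/1024, …
L₀ := L_f ⊗_s L_g (sym. prod.), ord ≤ 1.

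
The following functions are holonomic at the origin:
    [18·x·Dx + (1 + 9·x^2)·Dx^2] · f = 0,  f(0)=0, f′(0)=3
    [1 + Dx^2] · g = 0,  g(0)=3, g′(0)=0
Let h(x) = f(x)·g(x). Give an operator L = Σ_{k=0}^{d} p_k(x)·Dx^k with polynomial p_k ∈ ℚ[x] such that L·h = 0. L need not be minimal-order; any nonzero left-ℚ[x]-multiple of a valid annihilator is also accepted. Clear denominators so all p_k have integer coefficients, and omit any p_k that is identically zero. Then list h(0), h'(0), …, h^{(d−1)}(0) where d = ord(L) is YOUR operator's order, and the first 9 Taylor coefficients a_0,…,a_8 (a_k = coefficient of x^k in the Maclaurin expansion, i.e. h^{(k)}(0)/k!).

f: a_k = 0, 3, 0, -9, 0, 243/5, 0, -2187/7, 0, …
g: a_k = 3, 0, -3/2, 0, 1/8, 0, -1/240, 0, 1/13440, …
Sym-product of L_f,L_g gives L₀ (≤ ord 4).
L = (370 + 9594·x^2 + 4131·x^4 + 2916·x^6 + 6561·x^8) + (684·x + 6804·x^3 + 8748·x^5 + 26244·x^7)·Dx + (380 + 9792·x^2 + 5346·x^4 + 5832·x^6 + 13122·x^8)·Dx^2 + (684·x + 6804·x^3 + 8748·x^5 + 26244·x^7)·Dx^3 + (10 + 198·x^2 + 1215·x^4 + 2916·x^6 + 6561·x^8)·Dx^4  (order 4).
h: a_k = 0, 9, 0, -63/2, 0, 6387/40, 0, -566341/560, 0, …
ICs: h(0) = 0, h′(0) = 9, h′′(0) = 0, h′′′(0) = -189.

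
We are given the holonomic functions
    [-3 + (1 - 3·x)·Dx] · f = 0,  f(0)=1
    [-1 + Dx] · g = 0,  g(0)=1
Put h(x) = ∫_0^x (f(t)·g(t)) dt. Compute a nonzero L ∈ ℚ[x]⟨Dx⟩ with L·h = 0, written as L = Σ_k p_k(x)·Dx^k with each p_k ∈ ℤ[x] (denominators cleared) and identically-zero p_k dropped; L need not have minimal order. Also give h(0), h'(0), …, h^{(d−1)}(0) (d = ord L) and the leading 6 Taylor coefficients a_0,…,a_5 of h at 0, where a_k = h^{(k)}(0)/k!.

L = (4 - 3·x)·Dx + (-1 + 3·x)·Dx^2  (order 2).
h: a_k = 0, 1, 2, 25/6, 113/12, 2713/120, …
ICs: h(0) = 0, h′(0) = 1.

f: a_k = 1, 3, 9, 27, 81, 243, …
g: a_k = 1, 1, 1/2, 1/6, 1/24, 1/120, …
Sym-product of L_f,L_g gives L₀ (≤ ord 1).
h=∫₀ˣh₀: take L = L₀·Dx.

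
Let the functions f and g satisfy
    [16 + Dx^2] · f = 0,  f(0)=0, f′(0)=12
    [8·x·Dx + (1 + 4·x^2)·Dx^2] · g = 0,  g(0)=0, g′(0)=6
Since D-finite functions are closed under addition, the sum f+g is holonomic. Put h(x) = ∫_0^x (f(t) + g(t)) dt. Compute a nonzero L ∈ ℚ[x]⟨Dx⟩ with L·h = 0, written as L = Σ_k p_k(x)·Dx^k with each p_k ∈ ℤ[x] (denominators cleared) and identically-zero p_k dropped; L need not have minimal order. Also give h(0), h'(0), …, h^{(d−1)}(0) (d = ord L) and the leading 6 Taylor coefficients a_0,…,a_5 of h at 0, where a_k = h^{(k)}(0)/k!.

f: a_k = 0, 12, 0, -32, 0, 128/5, …
g: a_k = 0, 6, 0, -8, 0, 96/5, …
h₀=f+g: left-lcm gives L₀, ord ≤ 4.
h=∫h₀ ⇒ L = L₀·Dx.
L = (-512·x + 5120·x^3 + 4096·x^5)·Dx^2 + (16 + 512·x^2 + 2304·x^4 + 2048·x^6)·Dx^3 + (-32·x + 320·x^3 + 256·x^5)·Dx^4 + (1 + 32·x^2 + 144·x^4 + 128·x^6)·Dx^5  (order 5).
h: a_k = 0, 0, 9, 0, -10, 0, …
ICs: h(0) = 0, h′(0) = 0, h′′(0) = 18, h′′′(0) = 0, h′′′′(0) = -240.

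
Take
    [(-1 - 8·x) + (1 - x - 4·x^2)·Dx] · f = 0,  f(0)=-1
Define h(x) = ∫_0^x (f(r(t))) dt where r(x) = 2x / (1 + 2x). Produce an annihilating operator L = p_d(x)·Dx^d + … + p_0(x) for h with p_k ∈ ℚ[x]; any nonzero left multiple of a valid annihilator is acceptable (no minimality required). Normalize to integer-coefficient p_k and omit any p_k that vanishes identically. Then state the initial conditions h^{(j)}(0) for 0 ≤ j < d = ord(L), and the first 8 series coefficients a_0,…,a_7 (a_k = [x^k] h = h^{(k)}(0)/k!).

f: a_k = -1, -1, -5, -9, -29, -65, -181, -441, …
Substitute x→r, Dx→(1/r')Dx; clear ⇒ L₀.
Integrate: L := L₀·Dx.
L = (2 + 36·x)·Dx + (-1 - 4·x + 12·x^2 + 32·x^3)·Dx^2  (order 2).
h: a_k = 0, -1, -1, -16/3, 0, -256/5, 256/3, -5120/7, …
ICs: h(0) = 0, h′(0) = -1.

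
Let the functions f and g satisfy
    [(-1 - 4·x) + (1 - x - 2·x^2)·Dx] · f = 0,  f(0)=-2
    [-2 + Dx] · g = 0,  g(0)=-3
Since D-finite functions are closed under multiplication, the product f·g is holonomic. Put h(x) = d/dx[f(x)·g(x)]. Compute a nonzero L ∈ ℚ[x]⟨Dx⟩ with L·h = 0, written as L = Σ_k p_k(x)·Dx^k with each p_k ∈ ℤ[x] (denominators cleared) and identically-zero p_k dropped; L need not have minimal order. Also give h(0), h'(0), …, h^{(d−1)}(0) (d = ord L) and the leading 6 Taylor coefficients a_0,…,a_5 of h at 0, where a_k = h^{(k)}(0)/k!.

L = (14 + 16·x - 12·x^2 - 16·x^3 + 16·x^4) + (-3 + x + 12·x^2 - 8·x^4)·Dx  (order 1).
h: a_k = 18, 84, 258, 696, 1738, 20884/5, …
ICs: h(0) = 18.

f: a_k = -2, -2, -6, -10, -22, -42, …
g: a_k = -3, -6, -6, -4, -2, -4/5, …
L₀ := L_f ⊗_s L_g (sym. prod.), ord ≤ 1.
h₀' ⇒ L via d/dx closure of L₀.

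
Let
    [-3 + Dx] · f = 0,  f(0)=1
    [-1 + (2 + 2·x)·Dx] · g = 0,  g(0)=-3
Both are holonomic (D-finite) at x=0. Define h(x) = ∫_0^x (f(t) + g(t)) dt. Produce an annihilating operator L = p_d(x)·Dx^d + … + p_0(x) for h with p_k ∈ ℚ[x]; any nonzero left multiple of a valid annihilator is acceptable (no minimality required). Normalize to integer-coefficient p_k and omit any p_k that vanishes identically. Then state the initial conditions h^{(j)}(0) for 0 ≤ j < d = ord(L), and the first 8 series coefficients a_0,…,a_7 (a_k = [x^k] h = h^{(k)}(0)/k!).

L = (21 + 18·x)·Dx + (-37 - 72·x - 36·x^2)·Dx^2 + (10 + 22·x + 12·x^2)·Dx^3  (order 3).
h: a_k = 0, -2, 3/4, 13/8, 69/64, 447/640, 829/2560, 5499/35840, …
ICs: h(0) = 0, h′(0) = -2, h′′(0) = 3/2.

f: a_k = 1, 3, 9/2, 9/2, 27/8, 81/40, 81/80, 243/560, …
g: a_k = -3, -3/2, 3/8, -3/16, 15/128, -21/256, 63/1024, -99/2048, …
h₀=f+g: left-lcm gives L₀, ord ≤ 2.
h=∫₀ˣh₀: take L = L₀·Dx.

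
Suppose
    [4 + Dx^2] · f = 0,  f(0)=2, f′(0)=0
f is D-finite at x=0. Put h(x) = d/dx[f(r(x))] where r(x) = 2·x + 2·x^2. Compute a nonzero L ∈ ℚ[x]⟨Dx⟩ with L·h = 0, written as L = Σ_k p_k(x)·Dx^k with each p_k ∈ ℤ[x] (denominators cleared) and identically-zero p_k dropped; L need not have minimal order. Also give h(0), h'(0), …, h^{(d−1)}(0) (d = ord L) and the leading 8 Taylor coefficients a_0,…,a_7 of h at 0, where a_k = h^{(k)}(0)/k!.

f: a_k = 2, 0, -4, 0, 4/3, 0, -8/45, 0, …
L₀ from L_f via x↦r, Dx↦r'^{-1}Dx.
Differentiate: ansatz ord ≤ ord L₀ ⇒ L.
L = (28 + 128·x + 384·x^2 + 512·x^3 + 256·x^4) + (-6 - 12·x)·Dx + (1 + 4·x + 4·x^2)·Dx^2  (order 2).
h: a_k = 0, -32, -96, 64/3, 1280/3, 10496/15, 1792/15, -368128/315, …
ICs: h(0) = 0, h′(0) = -32.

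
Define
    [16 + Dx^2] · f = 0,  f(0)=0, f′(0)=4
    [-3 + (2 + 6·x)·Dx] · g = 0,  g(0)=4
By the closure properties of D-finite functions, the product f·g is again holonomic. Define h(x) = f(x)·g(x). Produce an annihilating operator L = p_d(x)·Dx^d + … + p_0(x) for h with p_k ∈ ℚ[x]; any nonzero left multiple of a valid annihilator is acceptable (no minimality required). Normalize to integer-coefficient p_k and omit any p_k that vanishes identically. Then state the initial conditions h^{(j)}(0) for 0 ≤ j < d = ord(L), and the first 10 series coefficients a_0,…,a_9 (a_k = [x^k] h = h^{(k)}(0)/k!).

L = (91 + 384·x + 576·x^2) + (-12 - 36·x)·Dx + (4 + 24·x + 36·x^2)·Dx^2  (order 2).
h: a_k = 0, 16, 24, -182/3, -37, 3781/120, 6841/80, -3137023/20160, 855943/2688, -4801378103/5806080, …
ICs: h(0) = 0, h′(0) = 16.

f: a_k = 0, 4, 0, -32/3, 0, 128/15, 0, -1024/315, 0, 2048/2835, …
g: a_k = 4, 6, -9/2, 27/4, -405/32, 1701/64, -15309/256, 72171/512, -2814669/8192, 14073345/16384, …
L₀ := L_f ⊗_s L_g (sym. prod.), ord ≤ 2.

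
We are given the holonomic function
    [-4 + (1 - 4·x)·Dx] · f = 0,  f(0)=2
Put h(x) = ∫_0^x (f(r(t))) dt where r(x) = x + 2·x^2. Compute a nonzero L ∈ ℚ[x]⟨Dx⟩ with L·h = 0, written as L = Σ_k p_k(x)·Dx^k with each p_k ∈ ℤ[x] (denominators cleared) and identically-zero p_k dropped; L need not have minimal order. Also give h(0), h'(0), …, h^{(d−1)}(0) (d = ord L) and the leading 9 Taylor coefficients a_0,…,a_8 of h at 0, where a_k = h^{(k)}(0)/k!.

f: a_k = 2, 8, 32, 128, 512, 2048, 8192, 32768, 131072, …
Substitute x→r, Dx→(1/r')Dx; clear ⇒ L₀.
∫: right-multiply L₀ by Dx.
L = (4 + 16·x)·Dx + (-1 + 4·x + 8·x^2)·Dx^2  (order 2).
h: a_k = 0, 2, 4, 16, 64, 1408/5, 1280, 41984/7, 28672, …
ICs: h(0) = 0, h′(0) = 2.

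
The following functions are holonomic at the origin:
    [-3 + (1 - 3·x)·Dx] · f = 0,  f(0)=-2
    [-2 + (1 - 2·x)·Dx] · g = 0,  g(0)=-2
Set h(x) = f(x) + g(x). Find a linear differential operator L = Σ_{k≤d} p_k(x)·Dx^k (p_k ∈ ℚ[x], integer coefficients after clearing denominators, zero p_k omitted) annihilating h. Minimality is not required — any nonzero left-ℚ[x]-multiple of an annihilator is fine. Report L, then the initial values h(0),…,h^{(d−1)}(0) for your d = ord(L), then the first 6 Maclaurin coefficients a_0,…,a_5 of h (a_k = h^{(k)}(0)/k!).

f: a_k = -2, -6, -18, -54, -162, -486, …
g: a_k = -2, -4, -8, -16, -32, -64, …
L₀ := lclm(L_f,L_g); ord L₀ ≤ 1+1.
L = -12 + (10 - 24·x)·Dx + (-1 + 5·x - 6·x^2)·Dx^2  (order 2).
h: a_k = -4, -10, -26, -70, -194, -550, …
ICs: h(0) = -4, h′(0) = -10.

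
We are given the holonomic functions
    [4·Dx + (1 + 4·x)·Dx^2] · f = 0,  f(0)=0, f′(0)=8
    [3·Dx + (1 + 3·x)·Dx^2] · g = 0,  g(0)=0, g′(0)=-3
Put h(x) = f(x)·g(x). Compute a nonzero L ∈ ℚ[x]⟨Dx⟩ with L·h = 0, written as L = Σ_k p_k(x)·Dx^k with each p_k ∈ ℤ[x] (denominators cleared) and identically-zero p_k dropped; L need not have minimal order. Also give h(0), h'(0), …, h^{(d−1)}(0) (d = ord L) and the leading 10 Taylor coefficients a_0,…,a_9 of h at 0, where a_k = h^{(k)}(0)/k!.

f: a_k = 0, 8, -16, 128/3, -128, 2048/5, -4096/3, 32768/7, -16384, 524288/9, …
g: a_k = 0, -3, 9/2, -9, 81/4, -243/5, 243/2, -2187/7, 6561/8, -2187, …
f·g: L₀ = L_f ⊗_s L_g, ord ≤ 2·2.
L = (600 + 4032·x + 6912·x^2)·Dx + (854 + 8808·x + 30240·x^2 + 34560·x^3)·Dx^2 + (172 + 2380·x + 12312·x^2 + 28224·x^3 + 24192·x^4)·Dx^3 + (7 + 122·x + 847·x^2 + 2928·x^3 + 5040·x^4 + 3456·x^5)·Dx^4  (order 4).
h: a_k = 0, 0, -24, 84, -272, 882, -14508/5, 48524/5, -230880/7, 568821/5, …
ICs: h(0) = 0, h′(0) = 0, h′′(0) = -48, h′′′(0) = 504.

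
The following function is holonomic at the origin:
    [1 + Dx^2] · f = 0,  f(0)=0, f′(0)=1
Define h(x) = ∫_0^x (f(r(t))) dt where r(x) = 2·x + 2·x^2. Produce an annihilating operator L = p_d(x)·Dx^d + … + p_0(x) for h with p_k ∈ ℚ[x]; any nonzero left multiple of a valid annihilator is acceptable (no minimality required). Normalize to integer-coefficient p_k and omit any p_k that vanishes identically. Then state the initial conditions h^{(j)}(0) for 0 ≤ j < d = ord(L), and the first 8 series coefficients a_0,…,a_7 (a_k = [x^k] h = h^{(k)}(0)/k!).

f: a_k = 0, 1, 0, -1/6, 0, 1/120, 0, -1/5040, …
h₀=f(r): pull back L_f along r ⇒ L₀.
h=∫h₀ ⇒ L = L₀·Dx.
L = (4 + 24·x + 48·x^2 + 32·x^3)·Dx - 2·Dx^2 + (1 + 2·x)·Dx^3  (order 3).
h: a_k = 0, 0, 1, 2/3, -1/3, -4/5, -28/45, 0, …
ICs: h(0) = 0, h′(0) = 0, h′′(0) = 2.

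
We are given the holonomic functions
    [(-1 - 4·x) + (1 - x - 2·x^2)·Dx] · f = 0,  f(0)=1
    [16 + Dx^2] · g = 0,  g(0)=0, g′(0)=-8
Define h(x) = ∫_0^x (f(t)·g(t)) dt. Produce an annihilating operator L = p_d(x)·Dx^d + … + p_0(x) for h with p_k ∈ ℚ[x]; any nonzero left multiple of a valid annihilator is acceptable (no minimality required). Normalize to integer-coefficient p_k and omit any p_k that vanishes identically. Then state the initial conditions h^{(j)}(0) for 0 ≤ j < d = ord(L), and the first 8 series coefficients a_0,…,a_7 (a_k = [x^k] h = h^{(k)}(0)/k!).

L = (-12 + 16·x + 32·x^2)·Dx + (2 + 8·x)·Dx^2 + (-1 + x + 2·x^2)·Dx^3  (order 3).
h: a_k = 0, 0, -4, -8/3, -2/3, -56/15, -308/45, -56/5, …
ICs: h(0) = 0, h′(0) = 0, h′′(0) = -8.

f: a_k = 1, 1, 3, 5, 11, 21, 43, 85, …
g: a_k = 0, -8, 0, 64/3, 0, -256/15, 0, 2048/315, …
L₀ := L_f ⊗_s L_g (sym. prod.), ord ≤ 2.
Integrate: L := L₀·Dx.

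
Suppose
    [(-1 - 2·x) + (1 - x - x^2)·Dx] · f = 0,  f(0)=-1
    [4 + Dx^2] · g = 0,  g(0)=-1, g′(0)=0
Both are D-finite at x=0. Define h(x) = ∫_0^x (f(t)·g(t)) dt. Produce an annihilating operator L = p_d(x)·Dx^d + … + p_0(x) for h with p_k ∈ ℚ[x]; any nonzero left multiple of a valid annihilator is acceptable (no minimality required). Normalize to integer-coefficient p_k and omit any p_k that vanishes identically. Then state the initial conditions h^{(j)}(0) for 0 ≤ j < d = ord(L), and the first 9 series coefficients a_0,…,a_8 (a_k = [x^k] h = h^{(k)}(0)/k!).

f: a_k = -1, -1, -2, -3, -5, -8, -13, -21, -34, …
g: a_k = -1, 0, 2, 0, -2/3, 0, 4/45, 0, -2/315, …
h₀=f·g: eliminate ⇒ L₀, order ≤ 1·2.
Integrate: L := L₀·Dx.
L = (-2 + 4·x + 4·x^2)·Dx + (2 + 4·x)·Dx^2 + (-1 + x + x^2)·Dx^3  (order 3).
h: a_k = 0, 1, 1/2, 0, 1/4, 1/3, 4/9, 191/315, 311/360, …
ICs: h(0) = 0, h′(0) = 1, h′′(0) = 1.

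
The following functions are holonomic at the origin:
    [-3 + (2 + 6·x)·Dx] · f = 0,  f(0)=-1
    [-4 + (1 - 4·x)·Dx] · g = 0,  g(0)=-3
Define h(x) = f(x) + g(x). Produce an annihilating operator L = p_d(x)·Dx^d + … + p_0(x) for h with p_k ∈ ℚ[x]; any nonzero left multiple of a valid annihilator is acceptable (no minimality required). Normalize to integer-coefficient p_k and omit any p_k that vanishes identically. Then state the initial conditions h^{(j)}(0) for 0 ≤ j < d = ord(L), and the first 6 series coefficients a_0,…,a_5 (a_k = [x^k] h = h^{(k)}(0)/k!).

L = (228 + 432·x) + (-137 - 696·x - 1296·x^2)·Dx + (10 + 62·x - 192·x^2 - 864·x^3)·Dx^2  (order 2).
h: a_k = -4, -27/2, -375/8, -3099/16, -97899/128, -788133/256, …
ICs: h(0) = -4, h′(0) = -27/2.

f: a_k = -1, -3/2, 9/8, -27/16, 405/128, -1701/256, …
g: a_k = -3, -12, -48, -192, -768, -3072, …
f+g: L₀ = lclm(L_f,L_g), ord ≤ 1+1.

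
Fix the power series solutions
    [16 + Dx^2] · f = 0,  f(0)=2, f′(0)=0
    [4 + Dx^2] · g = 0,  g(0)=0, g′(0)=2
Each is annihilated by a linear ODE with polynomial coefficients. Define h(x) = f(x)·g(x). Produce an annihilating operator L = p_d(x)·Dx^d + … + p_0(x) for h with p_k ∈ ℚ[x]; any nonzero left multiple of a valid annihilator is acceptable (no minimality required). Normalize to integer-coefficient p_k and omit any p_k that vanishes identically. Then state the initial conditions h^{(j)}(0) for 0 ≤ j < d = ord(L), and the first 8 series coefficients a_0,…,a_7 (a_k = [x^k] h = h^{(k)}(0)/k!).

L = 144 + 40·Dx^2 + Dx^4  (order 4).
h: a_k = 0, 4, 0, -104/3, 0, 968/15, 0, -17488/315, …
ICs: h(0) = 0, h′(0) = 4, h′′(0) = 0, h′′′(0) = -208.

f: a_k = 2, 0, -16, 0, 64/3, 0, -512/45, 0, …
g: a_k = 0, 2, 0, -4/3, 0, 4/15, 0, -8/315, …
L₀ := L_f ⊗_s L_g (sym. prod.), ord ≤ 4.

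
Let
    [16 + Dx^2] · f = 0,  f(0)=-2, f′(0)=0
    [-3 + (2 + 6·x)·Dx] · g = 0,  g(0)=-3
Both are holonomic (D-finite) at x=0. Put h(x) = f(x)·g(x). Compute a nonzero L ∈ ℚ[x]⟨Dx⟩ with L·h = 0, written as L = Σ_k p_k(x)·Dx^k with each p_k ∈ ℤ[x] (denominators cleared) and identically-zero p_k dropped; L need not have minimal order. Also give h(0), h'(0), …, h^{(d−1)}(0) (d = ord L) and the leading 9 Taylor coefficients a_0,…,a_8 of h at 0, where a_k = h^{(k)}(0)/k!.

f: a_k = -2, 0, 16, 0, -64/3, 0, 512/45, 0, -1024/315, …
g: a_k = -3, -9/2, 27/8, -81/16, 1215/128, -5103/256, 45927/1024, -216513/2048, 8444007/32768, …
Product ⇒ symmetric product L₀, ord ≤ 2.
L = (91 + 384·x + 576·x^2) + (-12 - 36·x)·Dx + (4 + 24·x + 36·x^2)·Dx^2  (order 2).
h: a_k = 6, 9, -219/4, -495/8, 6337/64, 7023/128, -337609/7680, -259579/5120, 82369729/1720320, …
ICs: h(0) = 6, h′(0) = 9.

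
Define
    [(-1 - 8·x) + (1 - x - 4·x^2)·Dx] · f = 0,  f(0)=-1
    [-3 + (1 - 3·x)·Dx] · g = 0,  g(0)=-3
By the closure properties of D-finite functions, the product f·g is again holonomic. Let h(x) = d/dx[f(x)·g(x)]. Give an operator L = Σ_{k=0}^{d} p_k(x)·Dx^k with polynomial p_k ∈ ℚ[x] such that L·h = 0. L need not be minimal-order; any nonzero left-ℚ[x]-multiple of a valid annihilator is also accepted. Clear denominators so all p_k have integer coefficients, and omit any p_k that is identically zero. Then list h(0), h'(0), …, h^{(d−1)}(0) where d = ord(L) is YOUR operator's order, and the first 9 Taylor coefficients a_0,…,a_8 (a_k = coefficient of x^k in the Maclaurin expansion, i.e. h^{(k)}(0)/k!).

L = (17 - 24·x - 141·x^2 - 96·x^3 + 864·x^4) + (-2 + 7·x + 24·x^2 - 95·x^3 - 30·x^4 + 216·x^5)·Dx  (order 1).
h: a_k = 12, 102, 540, 2508, 10380, 40626, 151452, 547224, 1925964, …
ICs: h(0) = 12.

f: a_k = -1, -1, -5, -9, -29, -65, -181, -441, -1165, …
g: a_k = -3, -9, -27, -81, -243, -729, -2187, -6561, -19683, …
L₀ := L_f ⊗_s L_g (sym. prod.), ord ≤ 1.
Differentiate: ansatz ord ≤ ord L₀ ⇒ L.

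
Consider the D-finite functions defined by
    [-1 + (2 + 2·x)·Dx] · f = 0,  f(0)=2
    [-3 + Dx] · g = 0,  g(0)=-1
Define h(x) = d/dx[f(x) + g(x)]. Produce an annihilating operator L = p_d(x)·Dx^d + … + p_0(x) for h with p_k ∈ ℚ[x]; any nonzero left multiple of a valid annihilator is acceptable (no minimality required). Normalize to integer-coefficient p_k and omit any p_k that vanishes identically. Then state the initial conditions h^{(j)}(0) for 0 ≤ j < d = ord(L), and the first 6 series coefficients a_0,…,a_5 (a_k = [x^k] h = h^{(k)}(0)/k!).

L = (-27 - 18·x) + (-33 - 72·x - 36·x^2)·Dx + (14 + 26·x + 12·x^2)·Dx^2  (order 2).
h: a_k = -2, -19/2, -105/8, -221/16, -1261/128, -8091/1280, …
ICs: h(0) = -2, h′(0) = -19/2.

f: a_k = 2, 1, -1/4, 1/8, -5/64, 7/128, …
g: a_k = -1, -3, -9/2, -9/2, -27/8, -81/40, …
f+g: L₀ = lclm(L_f,L_g), ord ≤ 1+1.
Differentiate: ansatz ord ≤ ord L₀ ⇒ L.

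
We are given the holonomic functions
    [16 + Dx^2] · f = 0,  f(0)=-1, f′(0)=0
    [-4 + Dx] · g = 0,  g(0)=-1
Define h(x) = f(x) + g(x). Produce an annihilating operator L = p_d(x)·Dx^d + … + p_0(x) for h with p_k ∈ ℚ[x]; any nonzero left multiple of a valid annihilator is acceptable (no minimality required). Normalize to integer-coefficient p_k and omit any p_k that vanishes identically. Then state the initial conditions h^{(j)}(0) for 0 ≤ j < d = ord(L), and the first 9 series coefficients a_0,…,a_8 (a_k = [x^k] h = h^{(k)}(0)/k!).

L = -64 + 16·Dx - 4·Dx^2 + Dx^3  (order 3).
h: a_k = -2, -4, 0, -32/3, -64/3, -128/15, 0, -1024/315, -1024/315, …
ICs: h(0) = -2, h′(0) = -4, h′′(0) = 0.

f: a_k = -1, 0, 8, 0, -32/3, 0, 256/45, 0, -512/315, …
g: a_k = -1, -4, -8, -32/3, -32/3, -128/15, -256/45, -1024/315, -512/315, …
Sum ⇒ L₀ = lclm(L_f,L_g) in ℚ(x)⟨Dx⟩.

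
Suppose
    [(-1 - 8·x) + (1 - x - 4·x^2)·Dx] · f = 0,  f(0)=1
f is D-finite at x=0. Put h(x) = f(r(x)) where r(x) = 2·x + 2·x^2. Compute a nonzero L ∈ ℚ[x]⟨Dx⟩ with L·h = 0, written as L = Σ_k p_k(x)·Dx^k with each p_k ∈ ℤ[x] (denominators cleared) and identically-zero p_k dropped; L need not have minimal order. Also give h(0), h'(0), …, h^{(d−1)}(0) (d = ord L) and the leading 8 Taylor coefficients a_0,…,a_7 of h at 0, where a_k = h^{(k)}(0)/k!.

L = (2 + 36·x + 96·x^2 + 64·x^3) + (-1 + 2·x + 18·x^2 + 32·x^3 + 16·x^4)·Dx  (order 1).
h: a_k = 1, 2, 22, 112, 700, 4152, 24840, 148608, …
ICs: h(0) = 1.

f: a_k = 1, 1, 5, 9, 29, 65, 181, 441, …
Change of var in L_f (x↦r) gives L₀.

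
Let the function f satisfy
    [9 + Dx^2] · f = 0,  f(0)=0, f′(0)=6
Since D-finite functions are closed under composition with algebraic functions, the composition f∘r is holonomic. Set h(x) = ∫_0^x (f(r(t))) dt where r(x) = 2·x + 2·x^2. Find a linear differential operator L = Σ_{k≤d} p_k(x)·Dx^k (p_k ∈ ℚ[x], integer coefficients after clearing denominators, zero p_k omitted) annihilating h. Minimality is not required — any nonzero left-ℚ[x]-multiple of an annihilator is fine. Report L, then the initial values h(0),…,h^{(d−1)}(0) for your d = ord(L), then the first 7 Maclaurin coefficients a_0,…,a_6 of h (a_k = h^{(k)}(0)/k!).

f: a_k = 0, 6, 0, -9, 0, 81/20, 0, …
L₀ from L_f via x↦r, Dx↦r'^{-1}Dx.
Integrate: L := L₀·Dx.
L = (36 + 216·x + 432·x^2 + 288·x^3)·Dx - 2·Dx^2 + (1 + 2·x)·Dx^3  (order 3).
h: a_k = 0, 0, 6, 4, -18, -216/5, -72/5, …
ICs: h(0) = 0, h′(0) = 0, h′′(0) = 12.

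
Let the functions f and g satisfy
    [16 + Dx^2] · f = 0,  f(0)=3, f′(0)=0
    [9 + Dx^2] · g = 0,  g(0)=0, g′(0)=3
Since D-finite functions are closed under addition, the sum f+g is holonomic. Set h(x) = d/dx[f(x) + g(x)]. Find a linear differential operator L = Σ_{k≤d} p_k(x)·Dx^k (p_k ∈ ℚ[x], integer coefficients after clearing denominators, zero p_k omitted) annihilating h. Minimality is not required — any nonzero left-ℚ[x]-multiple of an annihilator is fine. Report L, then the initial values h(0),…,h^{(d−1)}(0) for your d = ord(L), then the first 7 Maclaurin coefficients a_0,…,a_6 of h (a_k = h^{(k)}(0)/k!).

L = 144 + 25·Dx^2 + Dx^4  (order 4).
h: a_k = 3, -48, -27/2, 128, 81/8, -512/5, -243/80, …
ICs: h(0) = 3, h′(0) = -48, h′′(0) = -27, h′′′(0) = 768.

f: a_k = 3, 0, -24, 0, 32, 0, -256/15, …
g: a_k = 0, 3, 0, -9/2, 0, 81/40, 0, …
f+g: L₀ = lclm(L_f,L_g), ord ≤ 2+2.
Derive L from L₀ (diff closure).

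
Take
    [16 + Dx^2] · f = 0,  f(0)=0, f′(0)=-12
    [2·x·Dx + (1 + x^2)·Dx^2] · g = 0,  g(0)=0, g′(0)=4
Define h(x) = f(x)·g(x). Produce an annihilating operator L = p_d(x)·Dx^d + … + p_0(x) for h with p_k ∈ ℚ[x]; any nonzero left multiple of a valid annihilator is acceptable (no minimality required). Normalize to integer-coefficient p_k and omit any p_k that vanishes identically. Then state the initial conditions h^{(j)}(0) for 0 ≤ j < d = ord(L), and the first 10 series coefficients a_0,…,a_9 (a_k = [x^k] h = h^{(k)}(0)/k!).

L = (5440 + 19136·x^2 + 25856·x^4 + 16384·x^6 + 4096·x^8) + (1152·x + 3200·x^3 + 3072·x^5 + 1024·x^7)·Dx + (612 + 2252·x^2 + 3168·x^4 + 2048·x^6 + 512·x^8)·Dx^2 + (72·x + 200·x^3 + 192·x^5 + 64·x^7)·Dx^3 + (17 + 66·x^2 + 97·x^4 + 64·x^6 + 16·x^8)·Dx^4  (order 4).
h: a_k = 0, 0, -48, 0, 144, 0, -464/3, 0, 528/5, 0, …
ICs: h(0) = 0, h′(0) = 0, h′′(0) = -96, h′′′(0) = 0.

f: a_k = 0, -12, 0, 32, 0, -128/5, 0, 1024/105, 0, -2048/945, …
g: a_k = 0, 4, 0, -4/3, 0, 4/5, 0, -4/7, 0, 4/9, …
L₀ := L_f ⊗_s L_g (sym. prod.), ord ≤ 4.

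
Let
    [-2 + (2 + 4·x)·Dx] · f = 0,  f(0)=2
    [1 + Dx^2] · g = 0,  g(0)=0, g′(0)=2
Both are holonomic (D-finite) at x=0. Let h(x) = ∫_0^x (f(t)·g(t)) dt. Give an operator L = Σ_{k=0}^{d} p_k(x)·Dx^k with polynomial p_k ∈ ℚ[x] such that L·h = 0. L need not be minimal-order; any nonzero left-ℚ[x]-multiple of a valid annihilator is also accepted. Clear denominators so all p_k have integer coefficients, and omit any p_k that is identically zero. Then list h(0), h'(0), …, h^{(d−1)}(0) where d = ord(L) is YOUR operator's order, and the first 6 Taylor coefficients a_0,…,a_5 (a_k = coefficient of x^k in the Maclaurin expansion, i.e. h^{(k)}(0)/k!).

f: a_k = 2, 2, -1, 1, -5/4, 7/4, …
g: a_k = 0, 2, 0, -1/3, 0, 1/60, …
Product ⇒ symmetric product L₀, ord ≤ 2.
Integrate: L := L₀·Dx.
L = (4 + 4·x + 4·x^2)·Dx + (-2 - 4·x)·Dx^2 + (1 + 4·x + 4·x^2)·Dx^3  (order 3).
h: a_k = 0, 0, 2, 4/3, -2/3, 4/15, …
ICs: h(0) = 0, h′(0) = 0, h′′(0) = 4.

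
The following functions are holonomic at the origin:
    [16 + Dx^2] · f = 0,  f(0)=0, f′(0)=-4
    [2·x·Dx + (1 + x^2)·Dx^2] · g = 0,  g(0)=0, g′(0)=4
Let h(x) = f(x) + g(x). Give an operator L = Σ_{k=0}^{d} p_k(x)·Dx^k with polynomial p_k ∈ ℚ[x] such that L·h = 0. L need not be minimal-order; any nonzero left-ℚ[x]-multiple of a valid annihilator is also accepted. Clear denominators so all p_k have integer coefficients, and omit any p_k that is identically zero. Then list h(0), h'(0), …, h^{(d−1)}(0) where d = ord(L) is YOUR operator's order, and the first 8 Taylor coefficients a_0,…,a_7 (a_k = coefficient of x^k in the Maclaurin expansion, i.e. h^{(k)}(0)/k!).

L = (64·x + 704·x^3 + 256·x^5)·Dx + (112 + 416·x^2 + 432·x^4 + 128·x^6)·Dx^2 + (4·x + 44·x^3 + 16·x^5)·Dx^3 + (7 + 26·x^2 + 27·x^4 + 8·x^6)·Dx^4  (order 4).
h: a_k = 0, 0, 0, 28/3, 0, -116/15, 0, 844/315, …
ICs: h(0) = 0, h′(0) = 0, h′′(0) = 0, h′′′(0) = 56.

f: a_k = 0, -4, 0, 32/3, 0, -128/15, 0, 1024/315, …
g: a_k = 0, 4, 0, -4/3, 0, 4/5, 0, -4/7, …
Sum ⇒ L₀ = lclm(L_f,L_g) in ℚ(x)⟨Dx⟩.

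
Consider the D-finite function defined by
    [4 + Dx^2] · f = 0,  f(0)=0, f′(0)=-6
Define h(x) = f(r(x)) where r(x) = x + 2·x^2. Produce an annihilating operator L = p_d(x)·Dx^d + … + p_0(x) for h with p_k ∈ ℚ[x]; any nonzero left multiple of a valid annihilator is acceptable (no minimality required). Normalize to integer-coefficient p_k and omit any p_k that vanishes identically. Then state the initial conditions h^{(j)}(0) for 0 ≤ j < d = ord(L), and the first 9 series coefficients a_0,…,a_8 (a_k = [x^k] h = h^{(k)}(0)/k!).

L = (4 + 48·x + 192·x^2 + 256·x^3) - 4·Dx + (1 + 4·x)·Dx^2  (order 2).
h: a_k = 0, -6, -12, 4, 24, 236/5, 24, -3352/105, -944/15, …
ICs: h(0) = 0, h′(0) = -6.

f: a_k = 0, -6, 0, 4, 0, -4/5, 0, 8/105, 0, …
h₀=f(r): pull back L_f along r ⇒ L₀.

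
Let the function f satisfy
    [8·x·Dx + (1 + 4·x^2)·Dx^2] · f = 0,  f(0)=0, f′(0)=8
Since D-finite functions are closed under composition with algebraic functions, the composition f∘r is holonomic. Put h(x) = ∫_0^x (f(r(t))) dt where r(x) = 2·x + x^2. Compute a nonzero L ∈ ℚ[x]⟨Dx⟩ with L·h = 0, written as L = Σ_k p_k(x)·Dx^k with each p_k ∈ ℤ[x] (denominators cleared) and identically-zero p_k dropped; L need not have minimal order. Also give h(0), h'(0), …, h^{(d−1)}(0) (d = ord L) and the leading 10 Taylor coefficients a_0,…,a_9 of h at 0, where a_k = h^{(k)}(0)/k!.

f: a_k = 0, 8, 0, -32/3, 0, 128/5, 0, -512/7, 0, 2048/9, …
f∘r: x↦r, Dx↦Dx/r' in L_f ⇒ L₀.
h=∫h₀ ⇒ L = L₀·Dx.
L = (-1 + 32·x + 64·x^2 + 48·x^3 + 12·x^4)·Dx^2 + (1 + x + 16·x^2 + 32·x^3 + 20·x^4 + 4·x^5)·Dx^3  (order 3).
h: a_k = 0, 0, 8, 8/3, -64/3, -128/5, 1888/15, 6112/21, -6400/7, -31744/9, …
ICs: h(0) = 0, h′(0) = 0, h′′(0) = 16.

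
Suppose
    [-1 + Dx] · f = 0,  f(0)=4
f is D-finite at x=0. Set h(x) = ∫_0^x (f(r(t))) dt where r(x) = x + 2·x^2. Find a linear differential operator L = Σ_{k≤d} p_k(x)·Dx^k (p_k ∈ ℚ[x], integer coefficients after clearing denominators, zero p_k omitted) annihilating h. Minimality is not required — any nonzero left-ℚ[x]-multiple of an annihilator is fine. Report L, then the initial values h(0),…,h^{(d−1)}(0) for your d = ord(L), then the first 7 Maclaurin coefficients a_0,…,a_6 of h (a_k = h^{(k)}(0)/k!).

f: a_k = 4, 4, 2, 2/3, 1/6, 1/30, 1/180, …
f∘r: x↦r, Dx↦Dx/r' in L_f ⇒ L₀.
h=∫h₀ ⇒ L = L₀·Dx.
L = (-1 - 4·x)·Dx + Dx^2  (order 2).
h: a_k = 0, 4, 2, 10/3, 13/6, 73/30, 281/180, …
ICs: h(0) = 0, h′(0) = 4.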